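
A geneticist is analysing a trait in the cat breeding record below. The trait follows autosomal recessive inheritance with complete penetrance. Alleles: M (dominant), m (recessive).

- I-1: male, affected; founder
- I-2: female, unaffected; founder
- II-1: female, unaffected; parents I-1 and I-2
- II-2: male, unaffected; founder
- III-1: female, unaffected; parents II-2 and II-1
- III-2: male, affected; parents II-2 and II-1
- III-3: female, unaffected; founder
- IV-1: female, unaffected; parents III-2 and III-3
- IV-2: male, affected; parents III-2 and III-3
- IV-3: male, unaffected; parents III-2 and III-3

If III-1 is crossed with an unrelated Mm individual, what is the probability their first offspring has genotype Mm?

II-2 is unaffected so carries M and passed m to III-2 (mm), so II-2 is Mm.
II-1 is unaffected so carries M and received m from I-1 (mm), so II-1 is Mm.
III-1 is an unaffected offspring of II-2 (Mm) × II-1 (Mm), whose cross gives 1/4 MM : 1/2 Mm : 1/4 mm; conditioning on being unaffected, III-1 is MM with probability 1/3, Mm with probability 2/3.
Summing over parental genotype combinations, P(offspring has genotype Mm) = 1/3·1/2 + 2/3·1/2 = 1/2.

1/2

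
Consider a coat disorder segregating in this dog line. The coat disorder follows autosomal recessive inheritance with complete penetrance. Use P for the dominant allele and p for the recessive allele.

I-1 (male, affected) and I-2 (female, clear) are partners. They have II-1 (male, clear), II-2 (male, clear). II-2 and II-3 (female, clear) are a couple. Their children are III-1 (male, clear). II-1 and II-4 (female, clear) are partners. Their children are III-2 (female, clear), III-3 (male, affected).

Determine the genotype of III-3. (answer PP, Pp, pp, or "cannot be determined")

pp

III-3 is affected, so III-3 is pp.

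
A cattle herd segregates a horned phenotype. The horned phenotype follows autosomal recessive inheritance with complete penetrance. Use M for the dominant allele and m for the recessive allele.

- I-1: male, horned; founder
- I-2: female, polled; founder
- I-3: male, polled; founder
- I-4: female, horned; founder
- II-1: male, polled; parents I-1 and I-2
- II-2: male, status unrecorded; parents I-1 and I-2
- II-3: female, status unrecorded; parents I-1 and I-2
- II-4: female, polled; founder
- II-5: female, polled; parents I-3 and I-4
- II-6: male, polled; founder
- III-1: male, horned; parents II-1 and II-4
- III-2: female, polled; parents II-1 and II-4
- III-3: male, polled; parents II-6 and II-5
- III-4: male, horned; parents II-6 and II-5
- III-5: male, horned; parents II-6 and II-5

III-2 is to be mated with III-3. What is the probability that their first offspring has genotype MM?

II-1 is polled so carries M and received m from I-1 (mm), so II-1 is Mm.
II-4 is polled so carries M and passed m to III-1 (mm), so II-4 is Mm.
III-2 is a polled offspring of II-1 (Mm) × II-4 (Mm), whose cross gives 1/4 MM : 1/2 Mm : 1/4 mm; conditioning on being polled, III-2 is MM with probability 1/3, Mm with probability 2/3.
II-6 is polled so carries M and passed m to III-4 (mm), so II-6 is Mm.
II-5 is polled so carries M and received m from I-4 (mm), so II-5 is Mm.
III-3 is a polled offspring of II-6 (Mm) × II-5 (Mm), whose cross gives 1/4 MM : 1/2 Mm : 1/4 mm; conditioning on being polled, III-3 is MM with probability 1/3, Mm with probability 2/3.
Summing over parental genotype combinations, P(offspring has genotype MM) = 1/9·1 + 2/9·1/2 + 2/9·1/2 + 4/9·1/4 = 4/9.

4/9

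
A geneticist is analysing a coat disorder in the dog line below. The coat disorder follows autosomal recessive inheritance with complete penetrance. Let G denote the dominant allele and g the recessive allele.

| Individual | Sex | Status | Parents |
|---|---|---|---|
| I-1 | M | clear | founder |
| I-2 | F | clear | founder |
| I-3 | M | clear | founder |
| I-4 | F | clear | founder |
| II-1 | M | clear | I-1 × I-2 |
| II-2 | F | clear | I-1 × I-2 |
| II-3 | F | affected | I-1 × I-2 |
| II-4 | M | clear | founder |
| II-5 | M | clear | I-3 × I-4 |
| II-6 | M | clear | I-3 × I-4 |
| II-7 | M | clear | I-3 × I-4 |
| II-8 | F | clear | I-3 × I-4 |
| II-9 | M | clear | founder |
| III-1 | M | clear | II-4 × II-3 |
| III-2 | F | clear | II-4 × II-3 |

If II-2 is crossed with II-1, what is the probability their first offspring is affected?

1/9

I-1 is clear so carries G and passed g to II-3 (gg), so I-1 is Gg.
I-2 is clear so carries G and passed g to II-3 (gg), so I-2 is Gg.
II-2 is a clear offspring of I-1 (Gg) × I-2 (Gg), whose cross gives 1/4 GG : 1/2 Gg : 1/4 gg; conditioning on being clear, II-2 is GG with probability 1/3, Gg with probability 2/3.
II-1 is a clear offspring of I-1 (Gg) × I-2 (Gg), whose cross gives 1/4 GG : 1/2 Gg : 1/4 gg; conditioning on being clear, II-1 is GG with probability 1/3, Gg with probability 2/3.
Summing over parental genotype combinations, P(offspring is affected) = 4/9·1/4 = 1/9.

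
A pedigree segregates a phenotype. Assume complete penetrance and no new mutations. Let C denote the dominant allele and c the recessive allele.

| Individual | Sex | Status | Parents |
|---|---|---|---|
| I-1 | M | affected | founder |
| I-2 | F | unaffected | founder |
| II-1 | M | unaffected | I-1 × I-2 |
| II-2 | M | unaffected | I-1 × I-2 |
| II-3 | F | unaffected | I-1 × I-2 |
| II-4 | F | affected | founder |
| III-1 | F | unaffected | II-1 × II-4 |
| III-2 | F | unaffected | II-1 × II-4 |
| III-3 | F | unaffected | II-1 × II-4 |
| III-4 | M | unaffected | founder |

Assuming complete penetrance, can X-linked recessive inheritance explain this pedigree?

A consistent assignment under X-linked recessive exists: I-1 X^c Y, I-2 X^C X^C, II-1 X^C Y, II-2 X^C Y, II-3 X^C X^c, II-4 X^c X^c, III-1 X^C X^c, III-2 X^C X^c, III-3 X^C X^c, III-4 X^C Y.
In this assignment every recorded phenotype matches its genotype and every non-founder's genotype is obtainable from its parents' genotypes, so the pedigree is consistent.

Yes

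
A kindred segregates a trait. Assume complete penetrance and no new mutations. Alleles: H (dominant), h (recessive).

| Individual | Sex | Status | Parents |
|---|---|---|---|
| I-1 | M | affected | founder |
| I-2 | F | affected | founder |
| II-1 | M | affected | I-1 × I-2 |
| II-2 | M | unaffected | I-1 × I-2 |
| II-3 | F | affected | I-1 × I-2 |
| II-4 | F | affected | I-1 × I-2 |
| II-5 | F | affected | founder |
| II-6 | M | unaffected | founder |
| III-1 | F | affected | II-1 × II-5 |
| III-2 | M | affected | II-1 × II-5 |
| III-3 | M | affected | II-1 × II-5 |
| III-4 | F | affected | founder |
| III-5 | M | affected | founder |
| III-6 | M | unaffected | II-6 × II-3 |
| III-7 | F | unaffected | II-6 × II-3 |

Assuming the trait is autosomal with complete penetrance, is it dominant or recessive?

dominant

I-1 and I-2 are both affected yet have an unaffected child II-2. Under a recessive model two affected parents are homozygous and every child would be affected, so the trait cannot be recessive.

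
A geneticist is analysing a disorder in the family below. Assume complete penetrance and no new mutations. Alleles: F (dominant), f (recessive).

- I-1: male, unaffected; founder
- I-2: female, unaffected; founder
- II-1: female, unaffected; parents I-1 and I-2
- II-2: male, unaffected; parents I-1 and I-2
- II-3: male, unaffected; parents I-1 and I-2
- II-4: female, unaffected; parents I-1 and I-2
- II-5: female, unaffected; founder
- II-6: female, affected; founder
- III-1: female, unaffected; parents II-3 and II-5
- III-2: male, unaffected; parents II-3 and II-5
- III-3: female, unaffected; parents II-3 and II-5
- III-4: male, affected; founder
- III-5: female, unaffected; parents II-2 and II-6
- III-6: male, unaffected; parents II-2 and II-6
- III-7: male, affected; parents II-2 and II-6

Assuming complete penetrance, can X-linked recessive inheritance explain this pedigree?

Under X-linked recessive, III-6 (unaffected, male) cannot arise from II-2 (unaffected) × II-6 (affected).

No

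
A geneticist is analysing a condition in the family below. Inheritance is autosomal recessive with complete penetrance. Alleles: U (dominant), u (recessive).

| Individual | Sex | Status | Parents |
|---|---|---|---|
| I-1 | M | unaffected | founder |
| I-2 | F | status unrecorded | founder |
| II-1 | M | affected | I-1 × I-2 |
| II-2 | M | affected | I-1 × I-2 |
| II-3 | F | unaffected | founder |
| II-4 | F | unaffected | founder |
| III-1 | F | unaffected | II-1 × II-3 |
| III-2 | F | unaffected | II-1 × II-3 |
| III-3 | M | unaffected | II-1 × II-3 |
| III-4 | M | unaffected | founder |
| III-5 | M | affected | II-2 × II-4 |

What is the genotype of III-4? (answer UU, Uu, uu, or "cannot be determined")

cannot be determined

III-4's phenotype allows UU or Uu, and no parent or child forces a single allele at both positions; consistent genotype assignments exist with III-4 as UU or Uu.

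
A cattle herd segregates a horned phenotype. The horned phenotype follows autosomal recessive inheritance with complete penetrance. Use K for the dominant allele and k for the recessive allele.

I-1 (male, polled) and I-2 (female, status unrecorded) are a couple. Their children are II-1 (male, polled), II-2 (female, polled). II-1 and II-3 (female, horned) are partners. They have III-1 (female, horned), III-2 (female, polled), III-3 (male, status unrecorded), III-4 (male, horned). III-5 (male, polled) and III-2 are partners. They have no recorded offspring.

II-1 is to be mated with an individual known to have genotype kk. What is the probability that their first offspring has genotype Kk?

1/2

II-1 is polled so carries K and passed k to III-1 (kk), so II-1 is Kk.
The cross gives 1/2 Kk : 1/2 kk, so P(offspring has genotype Kk) = 1/2.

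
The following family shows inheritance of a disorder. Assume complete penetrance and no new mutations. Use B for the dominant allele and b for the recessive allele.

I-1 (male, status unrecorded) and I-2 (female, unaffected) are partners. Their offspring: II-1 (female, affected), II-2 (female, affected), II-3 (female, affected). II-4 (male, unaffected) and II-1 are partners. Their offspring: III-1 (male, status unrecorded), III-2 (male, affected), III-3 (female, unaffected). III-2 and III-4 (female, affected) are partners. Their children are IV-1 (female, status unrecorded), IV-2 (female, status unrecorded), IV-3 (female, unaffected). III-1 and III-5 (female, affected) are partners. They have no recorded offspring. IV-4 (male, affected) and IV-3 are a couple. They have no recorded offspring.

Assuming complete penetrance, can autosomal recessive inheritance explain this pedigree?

No

Under autosomal recessive, IV-3 (unaffected, female) cannot arise from III-2 (affected) × III-4 (affected).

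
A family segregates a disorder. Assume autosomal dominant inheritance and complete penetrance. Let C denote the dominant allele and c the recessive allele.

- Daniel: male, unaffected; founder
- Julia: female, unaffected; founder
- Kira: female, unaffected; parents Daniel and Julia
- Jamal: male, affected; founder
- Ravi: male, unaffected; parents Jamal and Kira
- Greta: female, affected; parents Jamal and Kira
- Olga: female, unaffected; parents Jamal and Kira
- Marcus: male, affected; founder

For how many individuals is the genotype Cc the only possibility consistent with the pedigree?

Obligate heterozygotes: Jamal is affected so carries C and passed c to Ravi (cc), so Jamal is Cc; Greta is affected so carries C and received c from Kira (cc), so Greta is Cc.
Every other individual is either homozygous by phenotype or has at least one consistent homozygous assignment, so the count is 2.

2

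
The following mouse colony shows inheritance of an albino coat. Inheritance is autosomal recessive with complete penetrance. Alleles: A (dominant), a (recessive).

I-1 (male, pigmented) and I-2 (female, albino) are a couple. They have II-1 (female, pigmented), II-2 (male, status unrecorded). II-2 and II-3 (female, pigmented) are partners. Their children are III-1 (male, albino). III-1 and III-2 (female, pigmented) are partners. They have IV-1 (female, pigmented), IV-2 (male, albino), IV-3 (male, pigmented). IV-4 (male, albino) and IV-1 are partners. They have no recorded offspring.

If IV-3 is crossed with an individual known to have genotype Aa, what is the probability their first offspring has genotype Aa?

1/2

IV-3 is pigmented so carries A and received a from III-1 (aa), so IV-3 is Aa.
The cross gives 1/4 AA : 1/2 Aa : 1/4 aa, so P(offspring has genotype Aa) = 1/2.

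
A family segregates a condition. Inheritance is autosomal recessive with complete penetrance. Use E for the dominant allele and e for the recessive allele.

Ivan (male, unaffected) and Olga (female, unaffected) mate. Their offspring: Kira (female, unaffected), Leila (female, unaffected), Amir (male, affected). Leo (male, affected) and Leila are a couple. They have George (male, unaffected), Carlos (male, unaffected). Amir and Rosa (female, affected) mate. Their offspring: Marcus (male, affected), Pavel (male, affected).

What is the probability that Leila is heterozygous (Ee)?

Ivan is unaffected so carries E and passed e to Amir (ee), so Ivan is Ee.
Olga is unaffected so carries E and passed e to Amir (ee), so Olga is Ee.
Their cross gives offspring ratios 1/4 EE : 1/2 Ee : 1/4 ee. Conditioning on Leila being unaffected, P(Ee) = 1/2 / 3/4 = 2/3 before taking Leila's own offspring into account.
Leo is affected, so Leo is ee.
Now use Leila's offspring. Probability of each recorded status — unaffected son George: 1/2 if Leila is Ee, 1 if EE; unaffected son Carlos: 1/2 if Leila is Ee, 1 if EE.
Bayes: P(Ee) = 2/3·1/4 / (2/3·1/4 + 1/3·1) = 1/3.

1/3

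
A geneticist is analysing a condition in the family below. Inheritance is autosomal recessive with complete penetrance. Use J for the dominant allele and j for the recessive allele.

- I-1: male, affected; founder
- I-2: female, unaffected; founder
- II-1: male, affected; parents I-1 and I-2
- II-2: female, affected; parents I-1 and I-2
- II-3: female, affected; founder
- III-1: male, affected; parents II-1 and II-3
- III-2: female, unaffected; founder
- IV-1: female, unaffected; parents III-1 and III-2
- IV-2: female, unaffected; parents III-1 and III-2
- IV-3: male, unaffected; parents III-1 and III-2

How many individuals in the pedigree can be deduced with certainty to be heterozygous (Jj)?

Obligate heterozygotes: I-2 is unaffected so carries J and passed j to II-1 (jj), so I-2 is Jj; IV-1 is unaffected so carries J and received j from III-1 (jj), so IV-1 is Jj; IV-2 is unaffected so carries J and received j from III-1 (jj), so IV-2 is Jj; IV-3 is unaffected so carries J and received j from III-1 (jj), so IV-3 is Jj.
Every other individual is either homozygous by phenotype or has at least one consistent homozygous assignment, so the count is 4.

4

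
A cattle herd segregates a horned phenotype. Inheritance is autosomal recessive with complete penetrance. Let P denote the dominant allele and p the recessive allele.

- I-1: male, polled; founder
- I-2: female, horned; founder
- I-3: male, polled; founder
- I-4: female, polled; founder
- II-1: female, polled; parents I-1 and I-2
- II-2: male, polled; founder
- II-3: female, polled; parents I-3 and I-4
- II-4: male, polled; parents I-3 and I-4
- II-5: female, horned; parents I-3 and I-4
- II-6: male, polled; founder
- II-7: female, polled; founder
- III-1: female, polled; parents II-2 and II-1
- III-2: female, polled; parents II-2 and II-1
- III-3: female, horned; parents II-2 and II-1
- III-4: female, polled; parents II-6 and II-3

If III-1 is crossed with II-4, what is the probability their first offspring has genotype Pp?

II-2 is polled so carries P and passed p to III-3 (pp), so II-2 is Pp.
II-1 is polled so carries P and received p from I-2 (pp), so II-1 is Pp.
III-1 is a polled offspring of II-2 (Pp) × II-1 (Pp), whose cross gives 1/4 PP : 1/2 Pp : 1/4 pp; conditioning on being polled, III-1 is PP with probability 1/3, Pp with probability 2/3.
I-3 is polled so carries P and passed p to II-5 (pp), so I-3 is Pp.
I-4 is polled so carries P and passed p to II-5 (pp), so I-4 is Pp.
II-4 is a polled offspring of I-3 (Pp) × I-4 (Pp), whose cross gives 1/4 PP : 1/2 Pp : 1/4 pp; conditioning on being polled, II-4 is PP with probability 1/3, Pp with probability 2/3.
Summing over parental genotype combinations, P(offspring has genotype Pp) = 2/9·1/2 + 2/9·1/2 + 4/9·1/2 = 4/9.

4/9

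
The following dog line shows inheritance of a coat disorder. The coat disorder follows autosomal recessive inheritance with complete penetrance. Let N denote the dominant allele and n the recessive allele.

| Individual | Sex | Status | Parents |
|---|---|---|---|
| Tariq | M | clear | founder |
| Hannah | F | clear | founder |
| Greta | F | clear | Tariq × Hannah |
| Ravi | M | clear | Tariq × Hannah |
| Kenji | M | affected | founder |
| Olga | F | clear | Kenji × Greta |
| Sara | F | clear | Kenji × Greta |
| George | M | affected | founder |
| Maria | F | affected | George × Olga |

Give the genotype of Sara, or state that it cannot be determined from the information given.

Nn

From phenotype alone, Sara is NN or Nn.
Sara is clear so carries N and received n from Kenji (nn), so Sara is Nn.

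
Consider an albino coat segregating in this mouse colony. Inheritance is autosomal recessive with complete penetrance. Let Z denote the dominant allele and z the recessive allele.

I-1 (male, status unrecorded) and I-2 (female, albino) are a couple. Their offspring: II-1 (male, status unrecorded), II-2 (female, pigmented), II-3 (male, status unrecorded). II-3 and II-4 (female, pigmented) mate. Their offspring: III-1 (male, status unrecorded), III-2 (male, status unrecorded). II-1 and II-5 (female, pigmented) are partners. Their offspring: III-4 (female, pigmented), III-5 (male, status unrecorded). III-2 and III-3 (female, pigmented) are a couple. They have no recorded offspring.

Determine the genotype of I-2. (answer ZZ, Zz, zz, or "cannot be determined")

I-2 is albino, so I-2 is zz.

zz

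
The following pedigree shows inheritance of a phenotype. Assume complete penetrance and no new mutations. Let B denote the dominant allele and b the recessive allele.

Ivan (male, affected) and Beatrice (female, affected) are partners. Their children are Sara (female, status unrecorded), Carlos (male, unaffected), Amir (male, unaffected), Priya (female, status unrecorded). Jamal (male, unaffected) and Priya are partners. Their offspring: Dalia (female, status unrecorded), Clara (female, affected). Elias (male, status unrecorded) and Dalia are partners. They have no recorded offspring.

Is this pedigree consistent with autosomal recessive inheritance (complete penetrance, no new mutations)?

Under autosomal recessive, Carlos (unaffected, male) cannot arise from Ivan (affected) × Beatrice (affected).

No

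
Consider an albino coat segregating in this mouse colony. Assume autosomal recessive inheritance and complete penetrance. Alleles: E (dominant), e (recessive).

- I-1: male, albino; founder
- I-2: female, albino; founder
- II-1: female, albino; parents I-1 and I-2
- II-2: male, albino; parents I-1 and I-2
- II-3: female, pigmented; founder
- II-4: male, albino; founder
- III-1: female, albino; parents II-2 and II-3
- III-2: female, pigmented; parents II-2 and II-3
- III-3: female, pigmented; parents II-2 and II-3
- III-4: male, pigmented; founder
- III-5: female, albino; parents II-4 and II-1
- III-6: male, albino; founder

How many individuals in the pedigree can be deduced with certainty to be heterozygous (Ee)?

Obligate heterozygotes: II-3 is pigmented so carries E and passed e to III-1 (ee), so II-3 is Ee; III-2 is pigmented so carries E and received e from II-2 (ee), so III-2 is Ee; III-3 is pigmented so carries E and received e from II-2 (ee), so III-3 is Ee.
Every other individual is either homozygous by phenotype or has at least one consistent homozygous assignment, so the count is 3.

3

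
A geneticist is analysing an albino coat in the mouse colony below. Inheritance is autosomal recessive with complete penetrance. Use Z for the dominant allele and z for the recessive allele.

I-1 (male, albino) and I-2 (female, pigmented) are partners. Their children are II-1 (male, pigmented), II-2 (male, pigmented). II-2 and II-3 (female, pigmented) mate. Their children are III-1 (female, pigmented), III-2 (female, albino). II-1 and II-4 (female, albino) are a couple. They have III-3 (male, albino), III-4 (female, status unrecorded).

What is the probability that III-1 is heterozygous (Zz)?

2/3

II-2 is pigmented so carries Z and received z from I-1 (zz), so II-2 is Zz.
II-3 is pigmented so carries Z and passed z to III-2 (zz), so II-3 is Zz.
Their cross gives offspring ratios 1/4 ZZ : 1/2 Zz : 1/4 zz. Conditioning on III-1 being pigmented, P(Zz) = 1/2 / 3/4 = 2/3.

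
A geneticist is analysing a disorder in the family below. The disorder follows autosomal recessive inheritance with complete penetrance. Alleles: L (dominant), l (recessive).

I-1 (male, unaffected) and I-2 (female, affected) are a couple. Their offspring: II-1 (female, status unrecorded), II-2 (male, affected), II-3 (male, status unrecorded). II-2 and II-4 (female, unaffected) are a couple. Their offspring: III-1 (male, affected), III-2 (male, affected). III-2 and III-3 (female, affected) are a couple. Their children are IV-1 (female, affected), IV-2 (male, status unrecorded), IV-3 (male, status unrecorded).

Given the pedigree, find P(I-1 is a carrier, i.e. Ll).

1

I-1 is unaffected so carries L and passed l to II-2 (ll), so I-1 is Ll, giving P(Ll) = 1.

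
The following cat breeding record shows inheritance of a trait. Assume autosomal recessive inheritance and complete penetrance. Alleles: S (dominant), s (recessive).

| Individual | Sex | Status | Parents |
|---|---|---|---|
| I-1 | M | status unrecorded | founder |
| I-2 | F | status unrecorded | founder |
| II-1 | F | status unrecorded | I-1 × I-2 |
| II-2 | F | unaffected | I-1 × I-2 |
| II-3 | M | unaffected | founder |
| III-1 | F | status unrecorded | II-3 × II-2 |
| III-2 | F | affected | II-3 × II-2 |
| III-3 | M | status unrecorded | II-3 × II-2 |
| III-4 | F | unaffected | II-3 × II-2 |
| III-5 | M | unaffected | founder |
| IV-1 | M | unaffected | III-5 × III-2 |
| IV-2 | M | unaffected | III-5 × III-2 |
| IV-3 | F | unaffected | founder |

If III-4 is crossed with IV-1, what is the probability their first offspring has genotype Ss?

1/2

II-3 is unaffected so carries S and passed s to III-2 (ss), so II-3 is Ss.
II-2 is unaffected so carries S and passed s to III-2 (ss), so II-2 is Ss.
III-4 is an unaffected offspring of II-3 (Ss) × II-2 (Ss), whose cross gives 1/4 SS : 1/2 Ss : 1/4 ss; conditioning on being unaffected, III-4 is SS with probability 1/3, Ss with probability 2/3.
IV-1 is unaffected so carries S and received s from III-2 (ss), so IV-1 is Ss.
Summing over parental genotype combinations, P(offspring has genotype Ss) = 1/3·1/2 + 2/3·1/2 = 1/2.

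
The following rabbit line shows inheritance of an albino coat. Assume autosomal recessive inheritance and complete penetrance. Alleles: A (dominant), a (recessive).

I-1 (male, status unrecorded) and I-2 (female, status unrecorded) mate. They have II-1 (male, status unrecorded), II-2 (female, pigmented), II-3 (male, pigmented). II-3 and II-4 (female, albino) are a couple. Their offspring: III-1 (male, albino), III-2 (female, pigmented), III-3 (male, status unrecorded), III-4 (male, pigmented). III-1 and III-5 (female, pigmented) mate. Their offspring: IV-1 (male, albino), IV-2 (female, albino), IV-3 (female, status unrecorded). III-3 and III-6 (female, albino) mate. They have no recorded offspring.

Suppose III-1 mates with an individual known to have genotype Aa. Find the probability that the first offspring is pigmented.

1/2

III-1 is albino, so III-1 is aa.
The cross gives 1/2 Aa : 1/2 aa, so P(offspring is pigmented) = 1/2.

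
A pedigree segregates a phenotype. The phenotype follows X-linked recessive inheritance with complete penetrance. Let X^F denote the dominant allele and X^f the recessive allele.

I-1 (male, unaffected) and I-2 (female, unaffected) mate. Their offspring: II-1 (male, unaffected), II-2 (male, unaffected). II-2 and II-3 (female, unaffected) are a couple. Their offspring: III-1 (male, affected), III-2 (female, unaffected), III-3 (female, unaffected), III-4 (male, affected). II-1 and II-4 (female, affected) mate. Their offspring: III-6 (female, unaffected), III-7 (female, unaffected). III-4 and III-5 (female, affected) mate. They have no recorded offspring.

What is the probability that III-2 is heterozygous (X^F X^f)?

II-2 is unaffected, so II-2 is X^F Y.
II-3 is unaffected so carries F and passed f to III-1 (X^f Y), so II-3 is X^F X^f.
Their cross gives offspring ratios 1/2 X^F X^F : 1/2 X^F X^f. Conditioning on III-2 being unaffected, P(X^F X^f) = 1/2 / 1 = 1/2.

1/2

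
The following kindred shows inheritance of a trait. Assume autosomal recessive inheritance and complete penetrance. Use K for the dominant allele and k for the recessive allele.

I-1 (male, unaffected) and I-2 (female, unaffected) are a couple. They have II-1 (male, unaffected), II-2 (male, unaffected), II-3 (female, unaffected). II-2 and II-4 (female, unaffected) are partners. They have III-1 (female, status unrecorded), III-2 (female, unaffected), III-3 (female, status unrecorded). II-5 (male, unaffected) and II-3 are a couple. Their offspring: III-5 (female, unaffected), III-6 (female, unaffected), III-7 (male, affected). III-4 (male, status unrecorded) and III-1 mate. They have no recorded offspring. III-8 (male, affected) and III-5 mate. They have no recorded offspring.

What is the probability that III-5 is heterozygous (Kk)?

2/3

II-5 is unaffected so carries K and passed k to III-7 (kk), so II-5 is Kk.
II-3 is unaffected so carries K and passed k to III-7 (kk), so II-3 is Kk.
Their cross gives offspring ratios 1/4 KK : 1/2 Kk : 1/4 kk. Conditioning on III-5 being unaffected, P(Kk) = 1/2 / 3/4 = 2/3.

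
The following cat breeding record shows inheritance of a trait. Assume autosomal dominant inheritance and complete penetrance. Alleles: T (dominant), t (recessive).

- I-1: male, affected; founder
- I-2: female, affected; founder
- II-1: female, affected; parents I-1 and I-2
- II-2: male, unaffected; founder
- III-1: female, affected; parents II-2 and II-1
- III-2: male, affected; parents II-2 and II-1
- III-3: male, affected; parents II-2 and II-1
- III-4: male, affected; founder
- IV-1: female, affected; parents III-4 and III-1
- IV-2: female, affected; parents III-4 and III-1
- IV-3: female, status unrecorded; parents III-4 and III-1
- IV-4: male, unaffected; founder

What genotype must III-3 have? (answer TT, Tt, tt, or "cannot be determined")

Tt

From phenotype alone, III-3 is TT or Tt.
III-3 is affected so carries T and received t from II-2 (tt), so III-3 is Tt.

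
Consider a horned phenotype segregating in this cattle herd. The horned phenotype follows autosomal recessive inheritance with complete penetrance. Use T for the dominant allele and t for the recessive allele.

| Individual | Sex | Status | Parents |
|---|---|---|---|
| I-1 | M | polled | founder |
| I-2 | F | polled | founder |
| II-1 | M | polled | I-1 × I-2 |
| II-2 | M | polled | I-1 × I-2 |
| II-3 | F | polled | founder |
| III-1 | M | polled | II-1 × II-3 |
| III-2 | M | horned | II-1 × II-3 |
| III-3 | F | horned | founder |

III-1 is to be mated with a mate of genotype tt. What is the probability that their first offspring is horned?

II-1 is polled so carries T and passed t to III-2 (tt), so II-1 is Tt.
II-3 is polled so carries T and passed t to III-2 (tt), so II-3 is Tt.
III-1 is a polled offspring of II-1 (Tt) × II-3 (Tt), whose cross gives 1/4 TT : 1/2 Tt : 1/4 tt; conditioning on being polled, III-1 is TT with probability 1/3, Tt with probability 2/3.
Summing over parental genotype combinations, P(offspring is horned) = 2/3·1/2 = 1/3.

1/3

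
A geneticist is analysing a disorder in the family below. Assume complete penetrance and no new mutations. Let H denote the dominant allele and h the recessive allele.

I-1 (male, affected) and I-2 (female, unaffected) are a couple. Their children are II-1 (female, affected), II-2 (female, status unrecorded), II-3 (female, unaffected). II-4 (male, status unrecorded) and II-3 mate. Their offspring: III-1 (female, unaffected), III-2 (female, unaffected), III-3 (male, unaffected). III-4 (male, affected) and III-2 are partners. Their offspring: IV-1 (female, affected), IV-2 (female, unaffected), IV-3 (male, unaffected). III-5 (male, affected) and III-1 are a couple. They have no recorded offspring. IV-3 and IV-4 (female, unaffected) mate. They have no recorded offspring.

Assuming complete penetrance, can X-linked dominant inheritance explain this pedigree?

Under X-linked dominant, II-3 (unaffected, female) cannot arise from I-1 (affected) × I-2 (unaffected).

No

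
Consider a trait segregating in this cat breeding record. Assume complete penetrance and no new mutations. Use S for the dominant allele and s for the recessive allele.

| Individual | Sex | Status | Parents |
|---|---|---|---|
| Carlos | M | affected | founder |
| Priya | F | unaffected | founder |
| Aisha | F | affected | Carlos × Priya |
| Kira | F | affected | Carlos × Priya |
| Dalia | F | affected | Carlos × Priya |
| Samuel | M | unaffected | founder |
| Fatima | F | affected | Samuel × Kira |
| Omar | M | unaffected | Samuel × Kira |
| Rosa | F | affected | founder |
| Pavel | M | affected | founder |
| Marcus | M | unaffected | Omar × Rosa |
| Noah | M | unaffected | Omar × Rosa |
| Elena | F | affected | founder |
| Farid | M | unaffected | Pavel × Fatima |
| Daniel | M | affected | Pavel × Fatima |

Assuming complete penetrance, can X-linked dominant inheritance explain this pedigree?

Yes

A consistent assignment under X-linked dominant exists: Carlos X^S Y, Priya X^s X^s, Aisha X^S X^s, Kira X^S X^s, Dalia X^S X^s, Samuel X^s Y, Fatima X^S X^s, Omar X^s Y, Rosa X^S X^s, Pavel X^S Y, Marcus X^s Y, Noah X^s Y, Elena X^S X^S, Farid X^s Y, Daniel X^S Y.
In this assignment every recorded phenotype matches its genotype and every non-founder's genotype is obtainable from its parents' genotypes, so the pedigree is consistent.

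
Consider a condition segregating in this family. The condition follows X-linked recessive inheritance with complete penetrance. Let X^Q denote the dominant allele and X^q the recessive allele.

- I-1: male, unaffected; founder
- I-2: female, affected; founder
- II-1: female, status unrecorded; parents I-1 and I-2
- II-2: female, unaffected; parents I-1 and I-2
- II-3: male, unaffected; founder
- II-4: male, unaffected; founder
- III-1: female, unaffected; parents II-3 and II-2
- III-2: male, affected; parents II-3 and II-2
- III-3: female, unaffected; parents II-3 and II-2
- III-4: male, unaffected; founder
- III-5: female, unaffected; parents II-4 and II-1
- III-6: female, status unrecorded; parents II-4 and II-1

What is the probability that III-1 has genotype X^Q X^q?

II-3 is unaffected, so II-3 is X^Q Y.
II-2 is unaffected so carries Q and received q from I-2 (X^q X^q), so II-2 is X^Q X^q.
Their cross gives offspring ratios 1/2 X^Q X^Q : 1/2 X^Q X^q. Conditioning on III-1 being unaffected, P(X^Q X^q) = 1/2 / 1 = 1/2.

1/2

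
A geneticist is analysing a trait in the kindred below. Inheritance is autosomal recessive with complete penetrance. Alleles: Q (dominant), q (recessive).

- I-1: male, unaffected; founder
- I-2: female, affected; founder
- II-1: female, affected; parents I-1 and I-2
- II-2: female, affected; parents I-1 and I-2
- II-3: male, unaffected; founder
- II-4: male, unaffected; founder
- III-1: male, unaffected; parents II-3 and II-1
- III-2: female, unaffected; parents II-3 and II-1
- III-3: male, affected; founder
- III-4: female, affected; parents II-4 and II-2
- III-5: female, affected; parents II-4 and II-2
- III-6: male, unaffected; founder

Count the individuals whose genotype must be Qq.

4

Obligate heterozygotes: I-1 is unaffected so carries Q and passed q to II-1 (qq), so I-1 is Qq; II-4 is unaffected so carries Q and passed q to III-4 (qq), so II-4 is Qq; III-1 is unaffected so carries Q and received q from II-1 (qq), so III-1 is Qq; III-2 is unaffected so carries Q and received q from II-1 (qq), so III-2 is Qq.
Every other individual is either homozygous by phenotype or has at least one consistent homozygous assignment, so the count is 4.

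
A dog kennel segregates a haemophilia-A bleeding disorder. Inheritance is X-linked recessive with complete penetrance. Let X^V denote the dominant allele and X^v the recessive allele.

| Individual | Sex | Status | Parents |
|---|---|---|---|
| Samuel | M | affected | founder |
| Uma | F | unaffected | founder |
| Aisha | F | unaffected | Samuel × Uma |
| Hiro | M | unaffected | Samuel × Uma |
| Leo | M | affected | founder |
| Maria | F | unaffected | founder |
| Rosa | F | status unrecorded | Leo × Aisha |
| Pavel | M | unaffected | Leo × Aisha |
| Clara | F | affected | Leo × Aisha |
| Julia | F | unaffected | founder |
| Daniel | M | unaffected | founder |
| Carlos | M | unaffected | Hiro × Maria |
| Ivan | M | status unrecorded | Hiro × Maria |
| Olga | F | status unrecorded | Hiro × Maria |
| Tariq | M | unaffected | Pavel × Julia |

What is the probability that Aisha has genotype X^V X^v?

1

Aisha is unaffected so carries V and received v from Samuel (X^v Y), so Aisha is X^V X^v, giving P(X^V X^v) = 1.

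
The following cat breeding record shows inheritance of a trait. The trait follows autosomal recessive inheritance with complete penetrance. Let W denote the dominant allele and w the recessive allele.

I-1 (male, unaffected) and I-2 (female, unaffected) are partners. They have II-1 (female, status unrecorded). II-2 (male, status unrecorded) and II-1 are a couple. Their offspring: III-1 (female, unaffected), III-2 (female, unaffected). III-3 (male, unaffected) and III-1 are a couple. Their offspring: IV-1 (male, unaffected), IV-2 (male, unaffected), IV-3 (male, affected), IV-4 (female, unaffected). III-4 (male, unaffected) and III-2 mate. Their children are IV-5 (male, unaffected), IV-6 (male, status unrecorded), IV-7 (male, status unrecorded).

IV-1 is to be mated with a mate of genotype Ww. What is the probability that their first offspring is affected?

III-3 is unaffected so carries W and passed w to IV-3 (ww), so III-3 is Ww.
III-1 is unaffected so carries W and passed w to IV-3 (ww), so III-1 is Ww.
IV-1 is an unaffected offspring of III-3 (Ww) × III-1 (Ww), whose cross gives 1/4 WW : 1/2 Ww : 1/4 ww; conditioning on being unaffected, IV-1 is WW with probability 1/3, Ww with probability 2/3.
Summing over parental genotype combinations, P(offspring is affected) = 2/3·1/4 = 1/6.

1/6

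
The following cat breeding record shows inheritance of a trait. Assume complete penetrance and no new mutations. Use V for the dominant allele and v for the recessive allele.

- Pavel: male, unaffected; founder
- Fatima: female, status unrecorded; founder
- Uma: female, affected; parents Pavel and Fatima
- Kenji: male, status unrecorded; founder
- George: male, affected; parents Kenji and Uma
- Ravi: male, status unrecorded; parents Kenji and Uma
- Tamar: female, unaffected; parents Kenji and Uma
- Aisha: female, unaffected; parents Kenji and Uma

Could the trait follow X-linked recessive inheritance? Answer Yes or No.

No

Under X-linked recessive, Uma (affected, female) cannot arise from Pavel (unaffected) × Fatima (unrecorded).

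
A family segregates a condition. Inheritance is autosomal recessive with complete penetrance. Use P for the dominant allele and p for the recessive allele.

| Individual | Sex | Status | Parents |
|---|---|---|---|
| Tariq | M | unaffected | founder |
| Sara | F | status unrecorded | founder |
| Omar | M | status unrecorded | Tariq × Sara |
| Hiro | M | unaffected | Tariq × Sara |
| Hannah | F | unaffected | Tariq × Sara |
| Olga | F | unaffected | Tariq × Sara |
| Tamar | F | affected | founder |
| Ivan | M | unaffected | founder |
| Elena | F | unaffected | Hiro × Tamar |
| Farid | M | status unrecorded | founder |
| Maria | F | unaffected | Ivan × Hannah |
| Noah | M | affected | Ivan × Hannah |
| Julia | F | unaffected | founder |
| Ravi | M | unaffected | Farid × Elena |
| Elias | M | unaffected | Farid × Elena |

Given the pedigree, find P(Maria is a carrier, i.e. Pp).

Ivan is unaffected so carries P and passed p to Noah (pp), so Ivan is Pp.
Hannah is unaffected so carries P and passed p to Noah (pp), so Hannah is Pp.
Their cross gives offspring ratios 1/4 PP : 1/2 Pp : 1/4 pp. Conditioning on Maria being unaffected, P(Pp) = 1/2 / 3/4 = 2/3.

2/3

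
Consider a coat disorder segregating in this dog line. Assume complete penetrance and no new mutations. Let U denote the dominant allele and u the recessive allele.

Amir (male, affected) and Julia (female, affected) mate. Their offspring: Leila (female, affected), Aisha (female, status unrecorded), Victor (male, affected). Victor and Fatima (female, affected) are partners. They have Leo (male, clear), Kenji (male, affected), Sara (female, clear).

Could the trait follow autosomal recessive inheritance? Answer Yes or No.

Under autosomal recessive, Leo (clear, male) cannot arise from Victor (affected) × Fatima (affected).

No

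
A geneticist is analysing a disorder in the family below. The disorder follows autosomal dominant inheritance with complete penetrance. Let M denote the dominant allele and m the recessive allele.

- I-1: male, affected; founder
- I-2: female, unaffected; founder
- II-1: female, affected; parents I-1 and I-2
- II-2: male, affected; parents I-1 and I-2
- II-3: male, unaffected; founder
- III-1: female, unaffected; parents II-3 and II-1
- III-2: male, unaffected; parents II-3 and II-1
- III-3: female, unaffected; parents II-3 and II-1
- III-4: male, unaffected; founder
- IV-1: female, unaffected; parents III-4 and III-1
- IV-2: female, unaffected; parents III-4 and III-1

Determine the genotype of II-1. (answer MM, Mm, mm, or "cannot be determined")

From phenotype alone, II-1 is MM or Mm.
II-1 is affected so carries M and received m from I-2 (mm), so II-1 is Mm.

Mm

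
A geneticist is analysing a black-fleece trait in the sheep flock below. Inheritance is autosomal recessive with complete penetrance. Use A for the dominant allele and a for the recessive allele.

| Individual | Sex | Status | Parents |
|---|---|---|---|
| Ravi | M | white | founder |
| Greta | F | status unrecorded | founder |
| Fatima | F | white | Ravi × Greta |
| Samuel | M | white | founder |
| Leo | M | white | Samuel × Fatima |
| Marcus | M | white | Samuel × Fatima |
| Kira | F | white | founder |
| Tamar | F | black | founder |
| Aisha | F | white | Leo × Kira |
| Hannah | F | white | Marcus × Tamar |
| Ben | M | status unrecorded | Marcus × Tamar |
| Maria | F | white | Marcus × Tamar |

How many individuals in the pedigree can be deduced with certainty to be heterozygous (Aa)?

Obligate heterozygotes: Hannah is white so carries A and received a from Tamar (aa), so Hannah is Aa; Maria is white so carries A and received a from Tamar (aa), so Maria is Aa.
Every other individual is either homozygous by phenotype or has at least one consistent homozygous assignment, so the count is 2.

2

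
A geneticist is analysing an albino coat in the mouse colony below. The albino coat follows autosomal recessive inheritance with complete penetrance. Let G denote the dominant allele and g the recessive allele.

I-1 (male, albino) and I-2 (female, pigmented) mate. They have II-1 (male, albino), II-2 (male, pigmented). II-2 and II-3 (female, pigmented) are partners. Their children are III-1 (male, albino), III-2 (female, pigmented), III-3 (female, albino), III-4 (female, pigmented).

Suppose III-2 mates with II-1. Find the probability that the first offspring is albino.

II-2 is pigmented so carries G and received g from I-1 (gg), so II-2 is Gg.
II-3 is pigmented so carries G and passed g to III-1 (gg), so II-3 is Gg.
III-2 is a pigmented offspring of II-2 (Gg) × II-3 (Gg), whose cross gives 1/4 GG : 1/2 Gg : 1/4 gg; conditioning on being pigmented, III-2 is GG with probability 1/3, Gg with probability 2/3.
II-1 is albino, so II-1 is gg.
Summing over parental genotype combinations, P(offspring is albino) = 2/3·1/2 = 1/3.

1/3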